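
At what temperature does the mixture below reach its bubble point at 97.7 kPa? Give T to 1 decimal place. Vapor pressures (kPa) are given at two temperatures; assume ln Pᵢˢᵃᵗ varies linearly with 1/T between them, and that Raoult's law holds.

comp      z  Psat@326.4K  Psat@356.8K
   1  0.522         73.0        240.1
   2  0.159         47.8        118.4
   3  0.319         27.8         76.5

Bubble-point temperature: ΣzᵢPᵢˢᵃᵗ(T) = P. Interpolate ln Pᵢˢᵃᵗ = aᵢ + bᵢ/T.
  T = 326.4 K: ΣzᵢPᵢˢᵃᵗ = 54.57 kPa
  T = 356.8 K: ΣzᵢPᵢˢᵃᵗ = 168.56 kPa
  T = 341.6 K: ΣzᵢPᵢˢᵃᵗ = 98.21 kPa
  T = 334.0 K: ΣzᵢPᵢˢᵃᵗ = 73.67 kPa
  T = 337.8 K: ΣzᵢPᵢˢᵃᵗ = 85.19 kPa
  T = 339.7 K: ΣzᵢPᵢˢᵃᵗ = 91.51 kPa
Interpolating between 339.7 K and 341.6 K gives T ≈ 341.5 K.

T = 341.5 K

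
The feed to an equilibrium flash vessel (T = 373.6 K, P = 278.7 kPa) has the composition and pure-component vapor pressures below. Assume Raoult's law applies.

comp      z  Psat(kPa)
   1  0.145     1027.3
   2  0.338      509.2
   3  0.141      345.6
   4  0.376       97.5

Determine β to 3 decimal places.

Raoult's law: Kᵢ = Pᵢˢᵃᵗ/P = Pᵢˢᵃᵗ/278.7.
  K_1 = 1027.3/278.7 = 3.68604, K_2 = 509.2/278.7 = 1.82705, K_3 = 345.6/278.7 = 1.24004, K_4 = 97.5/278.7 = 0.34984
Material balance + equilibrium reduce to Σ zᵢ(Kᵢ−1)/(1+β(Kᵢ−1)) = 0.
Check two-phase: ΣzᵢKᵢ = 1.458 > 1 and Σzᵢ/Kᵢ = 1.413 > 1, so g(0) = 0.458 > 0 and g(1) = -0.413 < 0.
Newton–Raphson from β = 0.5:
  β = 0.500: g = 0.0320, g' = -0.662 → β = 0.548
Converged at β = 0.548.

β = 0.548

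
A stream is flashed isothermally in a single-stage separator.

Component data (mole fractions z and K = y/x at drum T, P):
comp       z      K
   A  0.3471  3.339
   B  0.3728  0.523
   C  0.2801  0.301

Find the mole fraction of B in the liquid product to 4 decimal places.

x_B = 0.4405

Rachford–Rice: g(β) = Σ zᵢ(Kᵢ−1)/(1+β(Kᵢ−1)) = 0.
Feasibility: ΣzᵢKᵢ = 1.4383, Σzᵢ/Kᵢ = 1.7473 — both > 1, two phases present.
Newton iteration, β⁰ = 0.5:
  β = 0.5000: g = -0.16029, g' = -0.8732 → β = 0.3164
  β = 0.3164: g = 0.00572, g' = -0.9704 → β = 0.3223
Converged at β = 0.3223.
Compositions from xᵢ = zᵢ/(1+β(Kᵢ−1)), yᵢ = Kᵢxᵢ:
  A: x = 0.1979, y = 0.6608
  B: x = 0.4405, y = 0.2304
  C: x = 0.3616, y = 0.1088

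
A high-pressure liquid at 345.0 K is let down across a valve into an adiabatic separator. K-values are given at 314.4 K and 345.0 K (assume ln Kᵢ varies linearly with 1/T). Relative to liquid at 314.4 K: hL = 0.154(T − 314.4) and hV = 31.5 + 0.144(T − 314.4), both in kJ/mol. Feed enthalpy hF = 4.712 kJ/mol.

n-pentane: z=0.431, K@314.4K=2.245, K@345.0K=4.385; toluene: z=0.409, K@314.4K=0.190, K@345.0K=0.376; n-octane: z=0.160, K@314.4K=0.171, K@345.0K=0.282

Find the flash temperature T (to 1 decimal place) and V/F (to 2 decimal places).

T = 317.4 K, V/F = 0.13

Adiabatic flash: solve Rachford–Rice at each trial T, then check hF = ψ·hV(T) + (1−ψ)·hL(T).
  T = 314.4 K: K = (2.245, 0.190, 0.171), RR gives ψ = 0.072, H_out = 2.255 kJ/mol
  T = 345.0 K: K = (4.385, 0.376, 0.282), RR gives ψ = 0.493, H_out = 20.097 kJ/mol
  T = 329.7 K: K = (3.187, 0.272, 0.222), RR gives ψ = 0.320, H_out = 12.394 kJ/mol
  T = 322.0 K: K = (2.683, 0.228, 0.195), RR gives ψ = 0.213, H_out = 7.879 kJ/mol
  T = 318.2 K: K = (2.457, 0.208, 0.183), RR gives ψ = 0.149, H_out = 5.271 kJ/mol
  T = 316.3 K: K = (2.349, 0.199, 0.177), RR gives ψ = 0.112, H_out = 3.824 kJ/mol
  T = 317.2 K: K = (2.400, 0.203, 0.180), RR gives ψ = 0.130, H_out = 4.523 kJ/mol
  T = 317.7 K: K = (2.428, 0.206, 0.181), RR gives ψ = 0.140, H_out = 4.900 kJ/mol
  T = 317.4 K: K = (2.411, 0.204, 0.180), RR gives ψ = 0.134, H_out = 4.675 kJ/mol
Linear interpolation between T = 317.4 (H_out = 4.675) and T = 317.7 (H_out = 4.900) on hF = 4.712 gives T ≈ 317.4 K, at which ψ = 0.13.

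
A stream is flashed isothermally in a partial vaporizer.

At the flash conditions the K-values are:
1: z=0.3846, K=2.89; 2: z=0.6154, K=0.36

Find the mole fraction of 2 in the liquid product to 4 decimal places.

Material balance + equilibrium reduce to Σ zᵢ(Kᵢ−1)/(1+ψ(Kᵢ−1)) = 0.
Feasibility: ΣzᵢKᵢ = 1.3330, Σzᵢ/Kᵢ = 1.8425 — both > 1, two phases present.
Binary case is linear: z₁(K₁−1)(1+ψ(K₂−1)) + z₂(K₂−1)(1+ψ(K₁−1)) = 0
⇒ ψ = [z₁(K₁−1)+z₂(K₂−1)] / [−(K₁−1)(K₂−1)] = 0.33304/1.20960 = 0.2753
Compositions from xᵢ = zᵢ/(1+ψ(Kᵢ−1)), yᵢ = Kᵢxᵢ:
  1: x = 0.2530, y = 0.7311
  2: x = 0.7470, y = 0.2689

x_2 = 0.7470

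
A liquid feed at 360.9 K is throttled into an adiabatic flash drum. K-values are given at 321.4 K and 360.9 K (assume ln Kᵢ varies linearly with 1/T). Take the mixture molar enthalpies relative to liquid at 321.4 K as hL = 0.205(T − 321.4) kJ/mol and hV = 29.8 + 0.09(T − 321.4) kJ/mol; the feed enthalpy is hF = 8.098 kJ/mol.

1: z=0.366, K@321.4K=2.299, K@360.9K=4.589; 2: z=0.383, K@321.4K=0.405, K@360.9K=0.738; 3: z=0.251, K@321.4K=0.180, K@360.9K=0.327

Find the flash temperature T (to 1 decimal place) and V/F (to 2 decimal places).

Adiabatic flash: solve Rachford–Rice at each trial T, then check hF = ψ·hV(T) + (1−ψ)·hL(T).
  T = 321.4 K: K = (2.299, 0.405, 0.180), RR gives ψ = 0.047, H_out = 1.386 kJ/mol
  T = 360.9 K: K = (4.589, 0.738, 0.327), RR gives ψ = 0.617, H_out = 23.684 kJ/mol
  T = 341.1 K: K = (3.311, 0.556, 0.247), RR gives ψ = 0.360, H_out = 13.944 kJ/mol
  T = 331.2 K: K = (2.771, 0.476, 0.212), RR gives ψ = 0.220, H_out = 8.329 kJ/mol
  T = 326.3 K: K = (2.528, 0.440, 0.195), RR gives ψ = 0.140, H_out = 5.103 kJ/mol
  T = 328.8 K: K = (2.650, 0.458, 0.204), RR gives ψ = 0.182, H_out = 6.799 kJ/mol
Linear interpolation between T = 328.8 (H_out = 6.799) and T = 331.2 (H_out = 8.329) on hF = 8.098 gives T ≈ 330.8 K, at which ψ = 0.21.

T = 330.8 K, V/F = 0.21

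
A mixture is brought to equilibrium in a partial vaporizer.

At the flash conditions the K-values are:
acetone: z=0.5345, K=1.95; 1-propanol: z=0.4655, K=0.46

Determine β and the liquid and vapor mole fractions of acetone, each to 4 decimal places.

β = 0.4998, x_acetone = 0.3624, y_acetone = 0.7067

Let β = V/F and solve Σ zᵢ(Kᵢ−1)/(1+β(Kᵢ−1)) = 0.
g(0) = ΣzᵢKᵢ − 1 = 0.2564 and g(1) = 1 − Σzᵢ/Kᵢ = -0.2861, so a root lies in (0, 1).
Newton–Raphson from β = 0.35:
  β = 0.3500: g = 0.07112, g' = -0.4781 → β = 0.4988
  β = 0.4988: g = 0.00050, g' = -0.4763 → β = 0.4998
Converged at β = 0.4998.
Compositions from xᵢ = zᵢ/(1+β(Kᵢ−1)), yᵢ = Kᵢxᵢ:
  acetone: x = 0.3624, y = 0.7067
  1-propanol: x = 0.6376, y = 0.2933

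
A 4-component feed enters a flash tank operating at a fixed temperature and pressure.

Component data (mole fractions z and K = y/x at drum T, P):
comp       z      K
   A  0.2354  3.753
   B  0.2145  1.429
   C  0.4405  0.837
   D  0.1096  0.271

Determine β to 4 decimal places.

β = 0.7938

Material balance + equilibrium reduce to Σ zᵢ(Kᵢ−1)/(1+β(Kᵢ−1)) = 0.
Feasibility: ΣzᵢKᵢ = 1.5884, Σzᵢ/Kᵢ = 1.1435 — both > 1, two phases present.
Newton iteration, β⁰ = 0.65:
  β = 0.6500: g = 0.07211, g' = -0.4785 → β = 0.8007
  β = 0.8007: g = -0.00378, g' = -0.5472 → β = 0.7938
Converged at β = 0.7938.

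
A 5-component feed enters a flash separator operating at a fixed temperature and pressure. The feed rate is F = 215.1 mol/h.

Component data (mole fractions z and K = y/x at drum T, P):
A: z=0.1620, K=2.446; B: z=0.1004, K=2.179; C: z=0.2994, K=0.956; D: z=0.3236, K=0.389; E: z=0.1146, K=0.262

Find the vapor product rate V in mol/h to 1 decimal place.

V = 19.8 mol/h

Material balance + equilibrium reduce to Σ zᵢ(Kᵢ−1)/(1+V/F(Kᵢ−1)) = 0.
Check two-phase: ΣzᵢKᵢ = 1.0572 > 1 and Σzᵢ/Kᵢ = 1.6948 > 1, so g(0) = 0.0572 > 0 and g(1) = -0.6948 < 0.
Newton–Raphson from V/F = 0.42:
  V/F = 0.4200: g = -0.17705, g' = -0.5438 → V/F = 0.0944
  V/F = 0.0944: g = -0.00135, g' = -0.5840 → V/F = 0.0921
Converged at V/F = 0.0921.
Then V = V/F·F = 0.0921·215.1 = 19.8 mol/h and L = F − V = 195.3 mol/h.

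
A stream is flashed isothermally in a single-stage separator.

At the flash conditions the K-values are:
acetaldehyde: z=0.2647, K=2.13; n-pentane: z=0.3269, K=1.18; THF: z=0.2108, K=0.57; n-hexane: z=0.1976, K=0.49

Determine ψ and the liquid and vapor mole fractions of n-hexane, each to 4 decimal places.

Let ψ = V/F and solve Σ zᵢ(Kᵢ−1)/(1+ψ(Kᵢ−1)) = 0.
g(0) = ΣzᵢKᵢ − 1 = 0.1665 and g(1) = 1 − Σzᵢ/Kᵢ = -0.1744, so a root lies in (0, 1).
Iterate (Newton) starting at ψ = 0.5:
  ψ = 0.5000: g = -0.00563, g' = -0.3028 → ψ = 0.4814
Converged at ψ = 0.4814.
Compositions from xᵢ = zᵢ/(1+ψ(Kᵢ−1)), yᵢ = Kᵢxᵢ:
  acetaldehyde: x = 0.1714, y = 0.3652
  n-pentane: x = 0.3008, y = 0.3550
  THF: x = 0.2658, y = 0.1515
  n-hexane: x = 0.2619, y = 0.1283

ψ = 0.4814, x_n-hexane = 0.2619, y_n-hexane = 0.1283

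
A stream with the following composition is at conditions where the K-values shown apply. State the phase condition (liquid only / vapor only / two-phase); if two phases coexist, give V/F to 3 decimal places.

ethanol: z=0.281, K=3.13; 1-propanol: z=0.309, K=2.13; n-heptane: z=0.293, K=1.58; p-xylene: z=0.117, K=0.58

vapor only

ΣzᵢKᵢ = 2.068; Σzᵢ/Kᵢ = 0.622.
Since Σzᵢ/Kᵢ < 1 the mixture is above its dew point — single vapor phase.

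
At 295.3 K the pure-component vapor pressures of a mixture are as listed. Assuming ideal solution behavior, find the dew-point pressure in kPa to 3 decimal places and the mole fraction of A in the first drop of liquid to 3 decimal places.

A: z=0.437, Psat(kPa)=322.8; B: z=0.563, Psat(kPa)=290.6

Pdew = 303.845 kPa, x_A = 0.411

At the dew point ψ → 1, so Σzᵢ/Kᵢ = 1 with Kᵢ = Pᵢˢᵃᵗ/P ⇒ 1/P = Σzᵢ/Pᵢˢᵃᵗ.
1/P = 0.437/322.8 + 0.563/290.6 = 0.003291 ⇒ P = 303.845 kPa
xᵢ = zᵢP/Pᵢˢᵃᵗ ⇒ x_A = 0.437·303.845/322.8 = 0.411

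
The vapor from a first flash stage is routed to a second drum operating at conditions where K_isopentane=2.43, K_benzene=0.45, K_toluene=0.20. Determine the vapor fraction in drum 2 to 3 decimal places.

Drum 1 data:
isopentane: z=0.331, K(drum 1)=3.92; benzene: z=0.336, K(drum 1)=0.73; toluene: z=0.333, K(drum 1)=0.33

V/F (drum 2) = 0.560

Drum 1:
Newton iteration, ψ₁⁰ = 0.5:
  ψ₁ = 0.500: g = -0.0475, g' = -0.837 → ψ₁ = 0.443
  ψ₁ = 0.443: g = 0.0008, g' = -0.870 → ψ₁ = 0.444
Converged at ψ₁ = 0.444.
Drum-1 compositions:
  isopentane: x = 0.144, y = 0.565
  benzene: x = 0.382, y = 0.279
  toluene: x = 0.474, y = 0.156
Drum-2 feed = drum-1 vapor: z₂ = (0.5648, 0.2787, 0.1565).
Drum 2:
Let ψ₂ = V/F and solve Σ zᵢ(Kᵢ−1)/(1+ψ₂(Kᵢ−1)) = 0.
Check two-phase: ΣzᵢKᵢ = 1.529 > 1 and Σzᵢ/Kᵢ = 1.634 > 1, so g(0) = 0.529 > 0 and g(1) = -0.634 < 0.
Newton–Raphson from ψ₂ = 0.5:
  ψ₂ = 0.500: g = 0.0509, g' = -0.831 → ψ₂ = 0.561
  ψ₂ = 0.561: g = -0.0008, g' = -0.862 → ψ₂ = 0.560
Converged at ψ₂ = 0.560.
  isopentane: x = 0.314, y = 0.762
  benzene: x = 0.403, y = 0.181
  toluene: x = 0.284, y = 0.057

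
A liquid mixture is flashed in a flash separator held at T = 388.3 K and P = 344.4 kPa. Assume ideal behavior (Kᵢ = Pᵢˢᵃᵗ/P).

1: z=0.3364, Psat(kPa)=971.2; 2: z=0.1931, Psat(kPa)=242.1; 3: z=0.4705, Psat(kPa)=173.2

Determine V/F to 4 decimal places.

V/F = 0.3953

Raoult's law: Kᵢ = Pᵢˢᵃᵗ/P = Pᵢˢᵃᵗ/344.4.
  K_1 = 971.2/344.4 = 2.819977, K_2 = 242.1/344.4 = 0.702962, K_3 = 173.2/344.4 = 0.502904
Material balance + equilibrium reduce to Σ zᵢ(Kᵢ−1)/(1+V/F(Kᵢ−1)) = 0.
Check two-phase: ΣzᵢKᵢ = 1.3210 > 1 and Σzᵢ/Kᵢ = 1.3296 > 1, so g(0) = 0.3210 > 0 and g(1) = -0.3296 < 0.
Iterate (Newton) starting at V/F = 0.63:
  V/F = 0.6300: g = -0.12587, g' = -0.5141 → V/F = 0.3851
  V/F = 0.3851: g = 0.00591, g' = -0.5847 → V/F = 0.3952
  V/F = 0.3952: g = 0.00003, g' = -0.5789 → V/F = 0.3953
Converged at V/F = 0.3953.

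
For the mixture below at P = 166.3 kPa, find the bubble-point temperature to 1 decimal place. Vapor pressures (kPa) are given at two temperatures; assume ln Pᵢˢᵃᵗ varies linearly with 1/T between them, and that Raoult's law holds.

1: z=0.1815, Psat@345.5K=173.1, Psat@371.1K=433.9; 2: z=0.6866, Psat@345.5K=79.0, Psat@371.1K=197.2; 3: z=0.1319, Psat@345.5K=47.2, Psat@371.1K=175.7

T = 361.1 K

Bubble-point temperature: ΣzᵢPᵢˢᵃᵗ(T) = P. Interpolate ln Pᵢˢᵃᵗ = aᵢ + bᵢ/T.
  T = 345.5 K: ΣzᵢPᵢˢᵃᵗ = 91.88 kPa
  T = 371.1 K: ΣzᵢPᵢˢᵃᵗ = 237.33 kPa
  T = 358.3 K: ΣzᵢPᵢˢᵃᵗ = 149.97 kPa
  T = 364.7 K: ΣzᵢPᵢˢᵃᵗ = 189.35 kPa
  T = 361.5 K: ΣzᵢPᵢˢᵃᵗ = 168.67 kPa
  T = 359.9 K: ΣzᵢPᵢˢᵃᵗ = 159.09 kPa
Interpolating between 359.9 K and 361.5 K gives T ≈ 361.1 K.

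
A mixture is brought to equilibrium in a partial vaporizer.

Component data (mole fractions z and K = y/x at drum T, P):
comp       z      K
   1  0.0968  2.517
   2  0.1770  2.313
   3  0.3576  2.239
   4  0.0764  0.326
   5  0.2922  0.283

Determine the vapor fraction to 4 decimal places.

ψ = 0.6076

Iterate (Newton) starting at ψ = 0.5:
  ψ = 0.5000: g = 0.09313, g' = -0.8365 → ψ = 0.6113
  ψ = 0.6113: g = -0.00336, g' = -0.9081 → ψ = 0.6076
Converged at ψ = 0.6076.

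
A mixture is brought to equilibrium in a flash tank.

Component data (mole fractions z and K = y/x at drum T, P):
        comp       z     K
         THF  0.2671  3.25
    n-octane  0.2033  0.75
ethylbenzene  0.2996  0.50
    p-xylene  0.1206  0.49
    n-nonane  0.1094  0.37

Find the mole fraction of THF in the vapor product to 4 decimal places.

Let ψ = V/F and solve Σ zᵢ(Kᵢ−1)/(1+ψ(Kᵢ−1)) = 0.
Check two-phase: ΣzᵢKᵢ = 1.2699 > 1 and Σzᵢ/Kᵢ = 1.4942 > 1, so g(0) = 0.2699 > 0 and g(1) = -0.4942 < 0.
Newton–Raphson from ψ = 0.6:
  ψ = 0.6000: g = -0.21749, g' = -0.5927 → ψ = 0.2330
  ψ = 0.2330: g = 0.02016, g' = -0.7923 → ψ = 0.2585
  ψ = 0.2585: g = 0.00045, g' = -0.7575 → ψ = 0.2591
Converged at ψ = 0.2591.
Compositions from xᵢ = zᵢ/(1+ψ(Kᵢ−1)), yᵢ = Kᵢxᵢ:
  THF: x = 0.1687, y = 0.5484
  n-octane: x = 0.2174, y = 0.1630
  ethylbenzene: x = 0.3442, y = 0.1721
  p-xylene: x = 0.1390, y = 0.0681
  n-nonane: x = 0.1307, y = 0.0484

y_THF = 0.5484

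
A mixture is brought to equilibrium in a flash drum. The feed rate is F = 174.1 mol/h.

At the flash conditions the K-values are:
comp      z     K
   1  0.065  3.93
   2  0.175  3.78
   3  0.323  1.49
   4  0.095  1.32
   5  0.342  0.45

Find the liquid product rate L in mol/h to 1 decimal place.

L = 31.7 mol/h

Material balance + equilibrium reduce to Σ zᵢ(Kᵢ−1)/(1+β(Kᵢ−1)) = 0.
Feasibility: ΣzᵢKᵢ = 1.678, Σzᵢ/Kᵢ = 1.112 — both > 1, two phases present.
Iterate (Newton) starting at β = 0.57:
  β = 0.570: g = 0.1350, g' = -0.555 → β = 0.813
  β = 0.813: g = 0.0024, g' = -0.560 → β = 0.818
Converged at β = 0.818.
Then V = β·F = 0.8176·174.1 = 142.4 mol/h and L = F − V = 31.7 mol/h.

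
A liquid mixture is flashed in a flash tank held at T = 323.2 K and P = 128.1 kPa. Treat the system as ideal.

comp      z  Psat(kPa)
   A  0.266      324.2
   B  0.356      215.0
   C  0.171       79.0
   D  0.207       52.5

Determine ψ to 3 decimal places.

Raoult's law: Kᵢ = Pᵢˢᵃᵗ/P = Pᵢˢᵃᵗ/128.1.
  K_A = 324.2/128.1 = 2.53084, K_B = 215.0/128.1 = 1.67838, K_C = 79.0/128.1 = 0.61671, K_D = 52.5/128.1 = 0.40984
Rachford–Rice: g(ψ) = Σ zᵢ(Kᵢ−1)/(1+ψ(Kᵢ−1)) = 0.
Feasibility: ΣzᵢKᵢ = 1.461, Σzᵢ/Kᵢ = 1.100 — both > 1, two phases present.
Newton iteration, ψ⁰ = 0.3:
  ψ = 0.300: g = 0.2572, g' = -0.544 → ψ = 0.772
  ψ = 0.772: g = 0.0274, g' = -0.496 → ψ = 0.828
  ψ = 0.828: g = -0.0006, g' = -0.518 → ψ = 0.827
Converged at ψ = 0.827.

ψ = 0.827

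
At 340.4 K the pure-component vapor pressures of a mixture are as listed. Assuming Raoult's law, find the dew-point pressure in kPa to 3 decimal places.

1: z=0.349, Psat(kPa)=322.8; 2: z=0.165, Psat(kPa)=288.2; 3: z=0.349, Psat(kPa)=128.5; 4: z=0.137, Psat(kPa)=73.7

At the dew point ψ → 1, so Σzᵢ/Kᵢ = 1 with Kᵢ = Pᵢˢᵃᵗ/P ⇒ 1/P = Σzᵢ/Pᵢˢᵃᵗ.
1/P = 0.349/322.8 + 0.165/288.2 + 0.349/128.5 + 0.137/73.7 = 0.006229 ⇒ P = 160.552 kPa

Pdew = 160.552 kPa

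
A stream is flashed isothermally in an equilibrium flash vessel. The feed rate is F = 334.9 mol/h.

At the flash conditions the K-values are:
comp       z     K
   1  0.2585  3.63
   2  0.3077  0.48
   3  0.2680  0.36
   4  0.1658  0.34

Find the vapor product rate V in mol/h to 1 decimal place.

V = 51.0 mol/h

Material balance + equilibrium reduce to Σ zᵢ(Kᵢ−1)/(1+V/F(Kᵢ−1)) = 0.
Check two-phase: ΣzᵢKᵢ = 1.2389 > 1 and Σzᵢ/Kᵢ = 1.9443 > 1, so g(0) = 0.2389 > 0 and g(1) = -0.9443 < 0.
Newton iteration, V/F⁰ = 0.5:
  V/F = 0.5000: g = -0.33811, g' = -0.8839 → V/F = 0.1175
  V/F = 0.1175: g = 0.04490, g' = -1.3512 → V/F = 0.1507
  V/F = 0.1507: g = 0.00194, g' = -1.2385 → V/F = 0.1523
Converged at V/F = 0.1523.
Then V = V/F·F = 0.1523·334.9 = 51.0 mol/h and L = F − V = 283.9 mol/h.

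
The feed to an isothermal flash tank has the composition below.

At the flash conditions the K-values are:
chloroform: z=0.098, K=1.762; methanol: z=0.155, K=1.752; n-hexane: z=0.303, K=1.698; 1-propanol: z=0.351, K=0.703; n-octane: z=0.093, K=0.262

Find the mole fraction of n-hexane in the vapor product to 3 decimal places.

Rachford–Rice: g(V/F) = Σ zᵢ(Kᵢ−1)/(1+V/F(Kᵢ−1)) = 0.
Check two-phase: ΣzᵢKᵢ = 1.230 > 1 and Σzᵢ/Kᵢ = 1.177 > 1, so g(0) = 0.230 > 0 and g(1) = -0.177 < 0.
Iterate (Newton) starting at V/F = 0.5:
  V/F = 0.500: g = 0.0644, g' = -0.327 → V/F = 0.697
  V/F = 0.697: g = -0.0052, g' = -0.393 → V/F = 0.684
  V/F = 0.684: g = -0.0000, g' = -0.386 → V/F = 0.683
Converged at V/F = 0.683.
Compositions from xᵢ = zᵢ/(1+V/F(Kᵢ−1)), yᵢ = Kᵢxᵢ:
  chloroform: x = 0.064, y = 0.114
  methanol: x = 0.102, y = 0.179
  n-hexane: x = 0.205, y = 0.348
  1-propanol: x = 0.440, y = 0.310
  n-octane: x = 0.188, y = 0.049

y_n-hexane = 0.348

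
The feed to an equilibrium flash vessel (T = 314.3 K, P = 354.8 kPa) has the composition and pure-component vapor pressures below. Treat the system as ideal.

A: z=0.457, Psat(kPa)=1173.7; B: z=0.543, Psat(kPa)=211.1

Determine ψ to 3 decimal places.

Raoult's law: Kᵢ = Pᵢˢᵃᵗ/P = Pᵢˢᵃᵗ/354.8.
  K_A = 1173.7/354.8 = 3.30806, K_B = 211.1/354.8 = 0.59498
Material balance + equilibrium reduce to Σ zᵢ(Kᵢ−1)/(1+ψ(Kᵢ−1)) = 0.
Check two-phase: ΣzᵢKᵢ = 1.835 > 1 and Σzᵢ/Kᵢ = 1.051 > 1, so g(0) = 0.835 > 0 and g(1) = -0.051 < 0.
Iterate (Newton) starting at ψ = 0.5:
  ψ = 0.500: g = 0.2139, g' = -0.665 → ψ = 0.822
  ψ = 0.822: g = 0.0345, g' = -0.490 → ψ = 0.892
  ψ = 0.892: g = 0.0005, g' = -0.479 → ψ = 0.893
Converged at ψ = 0.893.

ψ = 0.893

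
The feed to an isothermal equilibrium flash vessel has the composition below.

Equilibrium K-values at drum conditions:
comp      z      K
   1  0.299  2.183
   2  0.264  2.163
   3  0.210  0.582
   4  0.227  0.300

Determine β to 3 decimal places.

Let β = V/F and solve Σ zᵢ(Kᵢ−1)/(1+β(Kᵢ−1)) = 0.
Feasibility: ΣzᵢKᵢ = 1.414, Σzᵢ/Kᵢ = 1.377 — both > 1, two phases present.
Iterate (Newton) starting at β = 0.5:
  β = 0.500: g = 0.0610, g' = -0.630 → β = 0.597
  β = 0.597: g = -0.0013, g' = -0.661 → β = 0.595
Converged at β = 0.595.

β = 0.595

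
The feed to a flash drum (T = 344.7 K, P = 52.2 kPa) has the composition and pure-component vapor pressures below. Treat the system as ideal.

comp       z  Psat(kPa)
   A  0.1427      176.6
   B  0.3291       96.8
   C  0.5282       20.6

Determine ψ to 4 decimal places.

ψ = 0.3445

Raoult's law: Kᵢ = Pᵢˢᵃᵗ/P = Pᵢˢᵃᵗ/52.2.
  K_A = 176.6/52.2 = 3.383142, K_B = 96.8/52.2 = 1.854406, K_C = 20.6/52.2 = 0.394636
Let ψ = V/F and solve Σ zᵢ(Kᵢ−1)/(1+ψ(Kᵢ−1)) = 0.
Check two-phase: ΣzᵢKᵢ = 1.3015 > 1 and Σzᵢ/Kᵢ = 1.5581 > 1, so g(0) = 0.3015 > 0 and g(1) = -0.5581 < 0.
Iterate (Newton) starting at ψ = 0.5:
  ψ = 0.5000: g = -0.10636, g' = -0.6848 → ψ = 0.3447
  ψ = 0.3447: g = -0.00014, g' = -0.6968 → ψ = 0.3445
Converged at ψ = 0.3445.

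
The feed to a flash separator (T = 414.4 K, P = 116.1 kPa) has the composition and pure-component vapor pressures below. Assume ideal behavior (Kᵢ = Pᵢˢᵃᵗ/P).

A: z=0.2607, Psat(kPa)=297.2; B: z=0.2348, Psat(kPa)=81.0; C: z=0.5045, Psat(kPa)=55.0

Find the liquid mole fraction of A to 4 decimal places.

Raoult's law: Kᵢ = Pᵢˢᵃᵗ/P = Pᵢˢᵃᵗ/116.1.
  K_A = 297.2/116.1 = 2.559862, K_B = 81.0/116.1 = 0.697674, K_C = 55.0/116.1 = 0.473730
Rachford–Rice: g(ψ) = Σ zᵢ(Kᵢ−1)/(1+ψ(Kᵢ−1)) = 0.
g(0) = ΣzᵢKᵢ − 1 = 0.0702 and g(1) = 1 − Σzᵢ/Kᵢ = -0.5033, so a root lies in (0, 1).
Iterate (Newton) starting at ψ = 0.5:
  ψ = 0.5000: g = -0.21548, g' = -0.4873 → ψ = 0.0579
  ψ = 0.0579: g = 0.02690, g' = -0.7045 → ψ = 0.0960
  ψ = 0.0960: g = 0.00093, g' = -0.6576 → ψ = 0.0974
Converged at ψ = 0.0975.
Compositions from xᵢ = zᵢ/(1+ψ(Kᵢ−1)), yᵢ = Kᵢxᵢ:
  A: x = 0.2263, y = 0.5793
  B: x = 0.2419, y = 0.1688
  C: x = 0.5318, y = 0.2519

x_A = 0.2263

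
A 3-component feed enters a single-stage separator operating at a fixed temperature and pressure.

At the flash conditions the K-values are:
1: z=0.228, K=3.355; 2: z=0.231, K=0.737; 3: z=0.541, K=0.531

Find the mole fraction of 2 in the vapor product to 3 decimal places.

Material balance + equilibrium reduce to Σ zᵢ(Kᵢ−1)/(1+β(Kᵢ−1)) = 0.
Check two-phase: ΣzᵢKᵢ = 1.222 > 1 and Σzᵢ/Kᵢ = 1.400 > 1, so g(0) = 0.222 > 0 and g(1) = -0.400 < 0.
Newton iteration, β⁰ = 0.48:
  β = 0.480: g = -0.1449, g' = -0.498 → β = 0.189
  β = 0.189: g = 0.0294, g' = -0.767 → β = 0.227
  β = 0.227: g = 0.0012, g' = -0.704 → β = 0.229
Converged at β = 0.229.
Compositions from xᵢ = zᵢ/(1+β(Kᵢ−1)), yᵢ = Kᵢxᵢ:
  1: x = 0.148, y = 0.497
  2: x = 0.246, y = 0.181
  3: x = 0.606, y = 0.322

y_2 = 0.181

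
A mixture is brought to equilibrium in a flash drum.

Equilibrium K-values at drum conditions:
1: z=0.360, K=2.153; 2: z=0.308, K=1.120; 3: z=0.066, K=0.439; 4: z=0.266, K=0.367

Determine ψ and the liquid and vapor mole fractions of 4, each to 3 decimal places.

ψ = 0.501, x_4 = 0.389, y_4 = 0.143

Rachford–Rice: g(ψ) = Σ zᵢ(Kᵢ−1)/(1+ψ(Kᵢ−1)) = 0.
Check two-phase: ΣzᵢKᵢ = 1.247 > 1 and Σzᵢ/Kᵢ = 1.317 > 1, so g(0) = 0.247 > 0 and g(1) = -0.317 < 0.
Newton iteration, ψ⁰ = 0.5:
  ψ = 0.500: g = 0.0004, g' = -0.465 → ψ = 0.501
Converged at ψ = 0.501.
Compositions from xᵢ = zᵢ/(1+ψ(Kᵢ−1)), yᵢ = Kᵢxᵢ:
  1: x = 0.228, y = 0.491
  2: x = 0.291, y = 0.325
  3: x = 0.092, y = 0.040
  4: x = 0.389, y = 0.143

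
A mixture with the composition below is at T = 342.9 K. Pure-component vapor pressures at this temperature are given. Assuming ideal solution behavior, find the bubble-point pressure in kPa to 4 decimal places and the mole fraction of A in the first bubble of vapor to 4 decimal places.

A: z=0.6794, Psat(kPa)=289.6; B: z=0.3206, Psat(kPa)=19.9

At the bubble point ψ → 0, so ΣzᵢKᵢ = 1 with Kᵢ = Pᵢˢᵃᵗ/P ⇒ P = ΣzᵢPᵢˢᵃᵗ.
P = 0.6794·289.6 + 0.3206·19.9 = 203.1342 kPa
yᵢ = zᵢPᵢˢᵃᵗ/P ⇒ y_A = 0.6794·289.6/203.1342 = 0.9686

Pbub = 203.1342 kPa, y_A = 0.9686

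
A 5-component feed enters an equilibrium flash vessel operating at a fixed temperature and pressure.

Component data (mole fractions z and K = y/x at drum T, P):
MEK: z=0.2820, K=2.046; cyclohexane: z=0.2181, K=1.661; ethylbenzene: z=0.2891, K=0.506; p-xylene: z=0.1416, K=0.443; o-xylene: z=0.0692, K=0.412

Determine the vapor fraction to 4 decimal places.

ψ = 0.3755

Material balance + equilibrium reduce to Σ zᵢ(Kᵢ−1)/(1+ψ(Kᵢ−1)) = 0.
g(0) = ΣzᵢKᵢ − 1 = 0.1768 and g(1) = 1 − Σzᵢ/Kᵢ = -0.3281, so a root lies in (0, 1).
Newton–Raphson from ψ = 0.5:
  ψ = 0.5000: g = -0.05458, g' = -0.4437 → ψ = 0.3770
  ψ = 0.3770: g = -0.00065, g' = -0.4362 → ψ = 0.3755
Converged at ψ = 0.3755.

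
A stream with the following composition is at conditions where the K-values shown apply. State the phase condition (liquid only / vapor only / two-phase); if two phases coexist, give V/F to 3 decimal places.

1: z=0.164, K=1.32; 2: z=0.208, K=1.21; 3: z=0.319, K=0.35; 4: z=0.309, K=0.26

liquid only

ΣzᵢKᵢ = 0.660; Σzᵢ/Kᵢ = 2.396.
Since ΣzᵢKᵢ < 1 the mixture is below its bubble point — single liquid phase.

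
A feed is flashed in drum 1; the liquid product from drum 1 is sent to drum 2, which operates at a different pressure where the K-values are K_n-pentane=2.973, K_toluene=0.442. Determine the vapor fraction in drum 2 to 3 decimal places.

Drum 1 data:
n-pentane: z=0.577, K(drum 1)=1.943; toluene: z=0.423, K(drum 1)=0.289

Drum 1:
Material balance + equilibrium reduce to Σ zᵢ(Kᵢ−1)/(1+ψ₁(Kᵢ−1)) = 0.
g(0) = ΣzᵢKᵢ − 1 = 0.243 and g(1) = 1 − Σzᵢ/Kᵢ = -0.761, so a root lies in (0, 1).
Newton iteration, ψ₁⁰ = 0.5:
  ψ₁ = 0.500: g = -0.0969, g' = -0.752 → ψ₁ = 0.371
  ψ₁ = 0.371: g = -0.0055, g' = -0.676 → ψ₁ = 0.363
Converged at ψ₁ = 0.363.
Drum-1 compositions:
  n-pentane: x = 0.430, y = 0.835
  toluene: x = 0.570, y = 0.165
Drum-2 feed = drum-1 liquid: z₂ = (0.4299, 0.5701).
Drum 2:
Material balance + equilibrium reduce to Σ zᵢ(Kᵢ−1)/(1+ψ₂(Kᵢ−1)) = 0.
Check two-phase: ΣzᵢKᵢ = 1.530 > 1 and Σzᵢ/Kᵢ = 1.434 > 1, so g(0) = 0.530 > 0 and g(1) = -0.434 < 0.
Binary case is linear: z₁(K₁−1)(1+ψ₂(K₂−1)) + z₂(K₂−1)(1+ψ₂(K₁−1)) = 0
⇒ ψ₂ = [z₁(K₁−1)+z₂(K₂−1)] / [−(K₁−1)(K₂−1)] = 0.5300/1.1009 = 0.481
  n-pentane: x = 0.220, y = 0.655
  toluene: x = 0.780, y = 0.345

V/F (drum 2) = 0.481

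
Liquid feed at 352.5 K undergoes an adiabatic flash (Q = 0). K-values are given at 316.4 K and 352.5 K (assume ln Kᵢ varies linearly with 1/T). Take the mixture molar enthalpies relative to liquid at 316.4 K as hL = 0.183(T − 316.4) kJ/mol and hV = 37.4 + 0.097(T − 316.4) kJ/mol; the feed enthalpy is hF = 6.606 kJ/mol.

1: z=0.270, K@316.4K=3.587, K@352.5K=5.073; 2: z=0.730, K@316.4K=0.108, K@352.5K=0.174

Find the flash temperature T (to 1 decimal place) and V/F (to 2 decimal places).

Adiabatic flash: solve Rachford–Rice at each trial T, then check hF = ψ·hV(T) + (1−ψ)·hL(T).
  T = 316.4 K: K = (3.587, 0.108), RR gives ψ = 0.021, H_out = 0.767 kJ/mol
  T = 352.5 K: K = (5.073, 0.174), RR gives ψ = 0.148, H_out = 11.670 kJ/mol
  T = 334.4 K: K = (4.304, 0.139), RR gives ψ = 0.093, H_out = 6.612 kJ/mol
  T = 325.4 K: K = (3.939, 0.123), RR gives ψ = 0.059, H_out = 3.824 kJ/mol
  T = 329.9 K: K = (4.120, 0.131), RR gives ψ = 0.077, H_out = 5.246 kJ/mol
  T = 332.1 K: K = (4.209, 0.135), RR gives ψ = 0.085, H_out = 5.921 kJ/mol
Linear interpolation between T = 332.1 (H_out = 5.921) and T = 334.4 (H_out = 6.612) on hF = 6.606 gives T ≈ 334.4 K, at which ψ = 0.09.

T = 334.4 K, V/F = 0.09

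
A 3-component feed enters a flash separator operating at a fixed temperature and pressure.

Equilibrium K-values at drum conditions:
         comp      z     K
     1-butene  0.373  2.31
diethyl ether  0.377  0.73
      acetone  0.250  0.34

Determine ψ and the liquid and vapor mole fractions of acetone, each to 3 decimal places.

ψ = 0.366, x_acetone = 0.329, y_acetone = 0.112

Rachford–Rice: g(ψ) = Σ zᵢ(Kᵢ−1)/(1+ψ(Kᵢ−1)) = 0.
g(0) = ΣzᵢKᵢ − 1 = 0.222 and g(1) = 1 − Σzᵢ/Kᵢ = -0.413, so a root lies in (0, 1).
Newton–Raphson from ψ = 0.5:
  ψ = 0.500: g = -0.0687, g' = -0.513 → ψ = 0.366
Converged at ψ = 0.366.
Compositions from xᵢ = zᵢ/(1+ψ(Kᵢ−1)), yᵢ = Kᵢxᵢ:
  1-butene: x = 0.252, y = 0.583
  diethyl ether: x = 0.418, y = 0.305
  acetone: x = 0.329, y = 0.112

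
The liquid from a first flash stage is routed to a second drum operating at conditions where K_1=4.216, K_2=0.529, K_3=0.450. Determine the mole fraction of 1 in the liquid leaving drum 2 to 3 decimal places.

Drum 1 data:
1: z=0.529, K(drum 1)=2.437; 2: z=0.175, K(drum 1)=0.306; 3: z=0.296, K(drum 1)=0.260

Drum 1:
Let ψ₁ = V/F and solve Σ zᵢ(Kᵢ−1)/(1+ψ₁(Kᵢ−1)) = 0.
g(0) = ΣzᵢKᵢ − 1 = 0.420 and g(1) = 1 − Σzᵢ/Kᵢ = -0.927, so a root lies in (0, 1).
Newton–Raphson from ψ₁ = 0.5:
  ψ₁ = 0.500: g = -0.0913, g' = -0.976 → ψ₁ = 0.406
  ψ₁ = 0.406: g = -0.0025, g' = -0.930 → ψ₁ = 0.404
Converged at ψ₁ = 0.404.
Drum-1 compositions:
  1: x = 0.335, y = 0.816
  2: x = 0.243, y = 0.074
  3: x = 0.422, y = 0.110
Drum-2 feed = drum-1 liquid: z₂ = (0.3348, 0.2431, 0.4221).
Drum 2:
Newton iteration, ψ₂⁰ = 0.51:
  ψ₂ = 0.510: g = -0.0656, g' = -0.837 → ψ₂ = 0.432
  ψ₂ = 0.432: g = 0.0027, g' = -0.912 → ψ₂ = 0.435
Converged at ψ₂ = 0.435.
  1: x = 0.140, y = 0.589
  2: x = 0.306, y = 0.162
  3: x = 0.555, y = 0.250

x_1 (drum 2) = 0.140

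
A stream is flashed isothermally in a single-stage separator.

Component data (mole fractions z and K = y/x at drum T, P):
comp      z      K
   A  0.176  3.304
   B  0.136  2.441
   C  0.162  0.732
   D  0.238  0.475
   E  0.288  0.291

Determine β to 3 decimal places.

Newton–Raphson from β = 0.46:
  β = 0.460: g = -0.2026, g' = -0.770 → β = 0.197
  β = 0.197: g = 0.0090, g' = -0.903 → β = 0.207
Converged at β = 0.207.

β = 0.207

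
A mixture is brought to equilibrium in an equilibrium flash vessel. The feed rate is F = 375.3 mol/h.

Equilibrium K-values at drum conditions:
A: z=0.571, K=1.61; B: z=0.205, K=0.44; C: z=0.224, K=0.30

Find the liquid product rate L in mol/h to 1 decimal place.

Let β = V/F and solve Σ zᵢ(Kᵢ−1)/(1+β(Kᵢ−1)) = 0.
Check two-phase: ΣzᵢKᵢ = 1.077 > 1 and Σzᵢ/Kᵢ = 1.567 > 1, so g(0) = 0.077 > 0 and g(1) = -0.567 < 0.
Newton iteration, β⁰ = 0.52:
  β = 0.520: g = -0.1441, g' = -0.522 → β = 0.244
  β = 0.244: g = -0.0188, g' = -0.407 → β = 0.198
  β = 0.198: g = -0.0002, g' = -0.398 → β = 0.197
Converged at β = 0.197.
Then V = β·F = 0.1971·375.3 = 74.0 mol/h and L = F − V = 301.3 mol/h.

L = 301.3 mol/h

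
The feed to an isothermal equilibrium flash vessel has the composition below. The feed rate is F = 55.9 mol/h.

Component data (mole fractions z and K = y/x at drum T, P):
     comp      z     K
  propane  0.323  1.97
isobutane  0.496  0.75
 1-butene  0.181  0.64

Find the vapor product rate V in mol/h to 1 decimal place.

Material balance + equilibrium reduce to Σ zᵢ(Kᵢ−1)/(1+V/F(Kᵢ−1)) = 0.
Check two-phase: ΣzᵢKᵢ = 1.124 > 1 and Σzᵢ/Kᵢ = 1.108 > 1, so g(0) = 0.124 > 0 and g(1) = -0.108 < 0.
Newton iteration, V/F⁰ = 0.5:
  V/F = 0.500: g = -0.0102, g' = -0.213 → V/F = 0.452
  V/F = 0.452: g = 0.0002, g' = -0.220 → V/F = 0.453
Converged at V/F = 0.453.
Then V = V/F·F = 0.4529·55.9 = 25.3 mol/h and L = F − V = 30.6 mol/h.

V = 25.3 mol/h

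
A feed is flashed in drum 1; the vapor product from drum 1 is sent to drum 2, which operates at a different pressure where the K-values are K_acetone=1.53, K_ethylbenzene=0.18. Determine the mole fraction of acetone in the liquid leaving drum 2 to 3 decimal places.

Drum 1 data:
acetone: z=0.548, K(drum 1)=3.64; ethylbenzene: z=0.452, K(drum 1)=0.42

x_acetone (drum 2) = 0.607

Drum 1:
Rachford–Rice: g(ψ₁) = Σ zᵢ(Kᵢ−1)/(1+ψ₁(Kᵢ−1)) = 0.
Check two-phase: ΣzᵢKᵢ = 2.185 > 1 and Σzᵢ/Kᵢ = 1.227 > 1, so g(0) = 1.185 > 0 and g(1) = -0.227 < 0.
Binary case is linear: z₁(K₁−1)(1+ψ₁(K₂−1)) + z₂(K₂−1)(1+ψ₁(K₁−1)) = 0
⇒ ψ₁ = [z₁(K₁−1)+z₂(K₂−1)] / [−(K₁−1)(K₂−1)] = 1.1846/1.5312 = 0.774
Drum-1 compositions:
  acetone: x = 0.180, y = 0.656
  ethylbenzene: x = 0.820, y = 0.344
Drum-2 feed = drum-1 vapor: z₂ = (0.6557, 0.3443).
Drum 2:
Let ψ₂ = V/F and solve Σ zᵢ(Kᵢ−1)/(1+ψ₂(Kᵢ−1)) = 0.
Check two-phase: ΣzᵢKᵢ = 1.065 > 1 and Σzᵢ/Kᵢ = 2.342 > 1, so g(0) = 0.065 > 0 and g(1) = -1.342 < 0.
Newton–Raphson from ψ₂ = 0.5:
  ψ₂ = 0.500: g = -0.2039, g' = -0.780 → ψ₂ = 0.239
  ψ₂ = 0.239: g = -0.0426, g' = -0.503 → ψ₂ = 0.154
  ψ₂ = 0.154: g = -0.0019, g' = -0.461 → ψ₂ = 0.150
Converged at ψ₂ = 0.150.
  acetone: x = 0.607, y = 0.929
  ethylbenzene: x = 0.393, y = 0.071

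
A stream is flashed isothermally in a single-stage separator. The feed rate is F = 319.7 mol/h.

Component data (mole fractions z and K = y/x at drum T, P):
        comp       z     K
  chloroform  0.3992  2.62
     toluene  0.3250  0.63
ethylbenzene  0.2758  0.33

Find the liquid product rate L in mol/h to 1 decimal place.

Rachford–Rice: g(ψ) = Σ zᵢ(Kᵢ−1)/(1+ψ(Kᵢ−1)) = 0.
Feasibility: ΣzᵢKᵢ = 1.3417, Σzᵢ/Kᵢ = 1.5040 — both > 1, two phases present.
Newton–Raphson from ψ = 0.7:
  ψ = 0.7000: g = -0.20723, g' = -0.7502 → ψ = 0.4238
  ψ = 0.4238: g = -0.01720, g' = -0.6724 → ψ = 0.3982
  ψ = 0.3982: g = 0.00008, g' = -0.6786 → ψ = 0.3983
Converged at ψ = 0.3983.
Then V = ψ·F = 0.3983·319.7 = 127.3 mol/h and L = F − V = 192.4 mol/h.

L = 192.4 mol/h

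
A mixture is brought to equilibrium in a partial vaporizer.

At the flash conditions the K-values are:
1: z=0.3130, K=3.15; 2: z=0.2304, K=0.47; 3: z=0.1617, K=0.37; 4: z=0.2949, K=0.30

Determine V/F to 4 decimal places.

V/F = 0.1792

Iterate (Newton) starting at V/F = 0.5:
  V/F = 0.5000: g = -0.30813, g' = -0.9346 → V/F = 0.1703
  V/F = 0.1703: g = 0.00986, g' = -1.1202 → V/F = 0.1791
  V/F = 0.1791: g = 0.00007, g' = -1.1036 → V/F = 0.1792
Converged at V/F = 0.1792.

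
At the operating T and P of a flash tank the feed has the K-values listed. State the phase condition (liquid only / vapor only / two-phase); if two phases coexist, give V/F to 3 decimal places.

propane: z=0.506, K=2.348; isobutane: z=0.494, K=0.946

ΣzᵢKᵢ = 1.655; Σzᵢ/Kᵢ = 0.738.
Since Σzᵢ/Kᵢ < 1 the mixture is above its dew point — single vapor phase.

vapor only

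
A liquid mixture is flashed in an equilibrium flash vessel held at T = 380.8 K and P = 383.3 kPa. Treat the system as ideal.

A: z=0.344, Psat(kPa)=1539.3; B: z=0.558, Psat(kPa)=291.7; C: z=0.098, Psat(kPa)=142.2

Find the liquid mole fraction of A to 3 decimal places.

Raoult's law: Kᵢ = Pᵢˢᵃᵗ/P = Pᵢˢᵃᵗ/383.3.
  K_A = 1539.3/383.3 = 4.01591, K_B = 291.7/383.3 = 0.76102, K_C = 142.2/383.3 = 0.37099
Iterate (Newton) starting at ψ = 0.5:
  ψ = 0.500: g = 0.1723, g' = -0.621 → ψ = 0.777
  ψ = 0.777: g = 0.0258, g' = -0.476 → ψ = 0.832
Converged at ψ = 0.832.
Compositions from xᵢ = zᵢ/(1+ψ(Kᵢ−1)), yᵢ = Kᵢxᵢ:
  A: x = 0.098, y = 0.394
  B: x = 0.696, y = 0.530
  C: x = 0.206, y = 0.076

x_A = 0.098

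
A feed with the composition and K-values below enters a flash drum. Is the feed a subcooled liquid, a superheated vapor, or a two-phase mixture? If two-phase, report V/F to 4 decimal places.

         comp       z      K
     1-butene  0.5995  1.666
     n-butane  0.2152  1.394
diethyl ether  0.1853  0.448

superheated vapor

ΣzᵢKᵢ = 1.3818; Σzᵢ/Kᵢ = 0.9278.
Since Σzᵢ/Kᵢ < 1 the mixture is above its dew point — single vapor phase.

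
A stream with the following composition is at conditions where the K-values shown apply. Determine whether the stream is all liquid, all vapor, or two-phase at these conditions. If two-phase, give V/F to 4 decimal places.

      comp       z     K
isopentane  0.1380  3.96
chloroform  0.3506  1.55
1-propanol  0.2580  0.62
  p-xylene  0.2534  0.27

two-phase, V/F = 0.3512

ΣzᵢKᵢ = 1.3183; Σzᵢ/Kᵢ = 1.6157.
Both exceed 1, so a two-phase solution exists.
Rachford–Rice: g(ψ) = Σ zᵢ(Kᵢ−1)/(1+ψ(Kᵢ−1)) = 0.
Iterate (Newton) starting at ψ = 0.43:
  ψ = 0.4300: g = -0.05113, g' = -0.6435 → ψ = 0.3505
  ψ = 0.3505: g = 0.00042, g' = -0.6592 → ψ = 0.3512
Converged at ψ = 0.3512.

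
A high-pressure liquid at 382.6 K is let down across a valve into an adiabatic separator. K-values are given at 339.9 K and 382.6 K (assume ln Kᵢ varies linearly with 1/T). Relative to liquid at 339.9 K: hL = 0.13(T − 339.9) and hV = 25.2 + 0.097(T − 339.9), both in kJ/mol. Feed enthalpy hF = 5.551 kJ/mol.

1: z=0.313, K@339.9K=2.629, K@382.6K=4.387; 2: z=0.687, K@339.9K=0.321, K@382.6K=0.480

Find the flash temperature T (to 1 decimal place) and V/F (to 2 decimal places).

T = 352.0 K, V/F = 0.16

Adiabatic flash: solve Rachford–Rice at each trial T, then check hF = ψ·hV(T) + (1−ψ)·hL(T).
  T = 339.9 K: K = (2.629, 0.321), RR gives ψ = 0.039, H_out = 0.989 kJ/mol
  T = 382.6 K: K = (4.387, 0.480), RR gives ψ = 0.399, H_out = 15.046 kJ/mol
  T = 361.2 K: K = (3.446, 0.397), RR gives ψ = 0.238, H_out = 8.605 kJ/mol
  T = 350.5 K: K = (3.020, 0.358), RR gives ψ = 0.147, H_out = 5.043 kJ/mol
  T = 355.9 K: K = (3.231, 0.377), RR gives ψ = 0.195, H_out = 6.888 kJ/mol
  T = 353.2 K: K = (3.125, 0.368), RR gives ψ = 0.172, H_out = 5.980 kJ/mol
  T = 351.9 K: K = (3.074, 0.363), RR gives ψ = 0.160, H_out = 5.532 kJ/mol
Linear interpolation between T = 351.9 (H_out = 5.532) and T = 353.2 (H_out = 5.980) on hF = 5.551 gives T ≈ 352.0 K, at which ψ = 0.16.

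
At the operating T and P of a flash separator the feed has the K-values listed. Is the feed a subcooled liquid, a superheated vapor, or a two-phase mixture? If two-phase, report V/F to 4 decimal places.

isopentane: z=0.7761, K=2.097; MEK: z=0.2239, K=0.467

superheated vapor

ΣzᵢKᵢ = 1.7320; Σzᵢ/Kᵢ = 0.8495.
Since Σzᵢ/Kᵢ < 1 the mixture is above its dew point — single vapor phase.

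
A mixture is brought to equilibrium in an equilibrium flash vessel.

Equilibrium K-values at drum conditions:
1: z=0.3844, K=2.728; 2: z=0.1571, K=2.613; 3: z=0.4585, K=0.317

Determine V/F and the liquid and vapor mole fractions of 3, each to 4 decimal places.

Rachford–Rice: g(V/F) = Σ zᵢ(Kᵢ−1)/(1+V/F(Kᵢ−1)) = 0.
Check two-phase: ΣzᵢKᵢ = 1.6045 > 1 and Σzᵢ/Kᵢ = 1.6474 > 1, so g(0) = 0.6045 > 0 and g(1) = -0.6474 < 0.
Newton–Raphson from V/F = 0.5:
  V/F = 0.5000: g = 0.02107, g' = -0.9489 → V/F = 0.5222
  V/F = 0.5222: g = -0.00006, g' = -0.9544 → V/F = 0.5221
Converged at V/F = 0.5221.
Compositions from xᵢ = zᵢ/(1+V/F(Kᵢ−1)), yᵢ = Kᵢxᵢ:
  1: x = 0.2021, y = 0.5513
  2: x = 0.0853, y = 0.2228
  3: x = 0.7126, y = 0.2259

V/F = 0.5221, x_3 = 0.7126, y_3 = 0.2259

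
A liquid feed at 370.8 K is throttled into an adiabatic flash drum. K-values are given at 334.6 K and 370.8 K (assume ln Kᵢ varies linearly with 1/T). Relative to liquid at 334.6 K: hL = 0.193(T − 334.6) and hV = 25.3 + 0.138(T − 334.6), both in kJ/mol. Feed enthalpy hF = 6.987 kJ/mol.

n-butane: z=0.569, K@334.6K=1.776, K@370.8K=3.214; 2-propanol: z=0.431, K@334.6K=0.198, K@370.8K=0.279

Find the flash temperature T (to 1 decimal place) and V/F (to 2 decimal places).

Adiabatic flash: solve Rachford–Rice at each trial T, then check hF = ψ·hV(T) + (1−ψ)·hL(T).
  T = 334.6 K: K = (1.776, 0.198), RR gives ψ = 0.154, H_out = 3.898 kJ/mol
  T = 370.8 K: K = (3.214, 0.279), RR gives ψ = 0.595, H_out = 20.844 kJ/mol
  T = 352.7 K: K = (2.426, 0.237), RR gives ψ = 0.444, H_out = 14.274 kJ/mol
  T = 343.6 K: K = (2.082, 0.217), RR gives ψ = 0.329, H_out = 9.887 kJ/mol
  T = 339.1 K: K = (1.925, 0.207), RR gives ψ = 0.252, H_out = 7.183 kJ/mol
  T = 336.9 K: K = (1.851, 0.203), RR gives ψ = 0.207, H_out = 5.665 kJ/mol
Linear interpolation between T = 336.9 (H_out = 5.665) and T = 339.1 (H_out = 7.183) on hF = 6.987 gives T ≈ 338.8 K, at which ψ = 0.25.

T = 338.8 K, V/F = 0.25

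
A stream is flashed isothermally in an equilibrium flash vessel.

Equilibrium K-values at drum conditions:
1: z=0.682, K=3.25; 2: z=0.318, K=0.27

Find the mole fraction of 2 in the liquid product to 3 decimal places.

x_2 = 0.755

Rachford–Rice: g(ψ) = Σ zᵢ(Kᵢ−1)/(1+ψ(Kᵢ−1)) = 0.
g(0) = ΣzᵢKᵢ − 1 = 1.302 and g(1) = 1 − Σzᵢ/Kᵢ = -0.388, so a root lies in (0, 1).
Binary case is linear: z₁(K₁−1)(1+ψ(K₂−1)) + z₂(K₂−1)(1+ψ(K₁−1)) = 0
⇒ ψ = [z₁(K₁−1)+z₂(K₂−1)] / [−(K₁−1)(K₂−1)] = 1.3024/1.6425 = 0.793
Compositions from xᵢ = zᵢ/(1+ψ(Kᵢ−1)), yᵢ = Kᵢxᵢ:
  1: x = 0.245, y = 0.796
  2: x = 0.755, y = 0.204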